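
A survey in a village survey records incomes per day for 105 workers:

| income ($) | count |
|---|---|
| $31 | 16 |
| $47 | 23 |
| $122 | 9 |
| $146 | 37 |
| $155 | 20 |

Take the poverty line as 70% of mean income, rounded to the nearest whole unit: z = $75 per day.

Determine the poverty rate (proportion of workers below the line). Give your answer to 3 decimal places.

39 of the 105 workers have income below $75.
H = 39/105 = 0.371.

0.371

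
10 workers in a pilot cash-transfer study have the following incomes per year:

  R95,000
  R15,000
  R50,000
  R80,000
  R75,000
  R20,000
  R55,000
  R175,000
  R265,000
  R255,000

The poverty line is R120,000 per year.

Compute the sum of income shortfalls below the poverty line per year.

R450,000

Below the line: R15,000, R20,000, R50,000, R55,000, R75,000, R80,000, R95,000 (q = 7 of N = 10).
Individual gaps: 120000−15000 = 105000; 120000−20000 = 100000; 120000−50000 = 70000; 120000−55000 = 65000; 120000−75000 = 45000; 120000−80000 = 40000; 120000−95000 = 25000.
Aggregate gap = R450,000.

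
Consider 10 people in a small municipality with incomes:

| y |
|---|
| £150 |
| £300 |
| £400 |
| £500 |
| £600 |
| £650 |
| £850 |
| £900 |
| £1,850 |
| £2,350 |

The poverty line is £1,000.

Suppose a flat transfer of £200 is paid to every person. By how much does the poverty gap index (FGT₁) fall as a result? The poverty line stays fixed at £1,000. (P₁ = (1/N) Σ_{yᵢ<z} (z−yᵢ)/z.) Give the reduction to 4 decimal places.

Before: below the line — £150, £300, £400, £500, £600, £650, £850, £900; poverty gap index (FGT₁) = 0.365000.
After the £200 transfer: below the line — £350, £500, £600, £700, £800, £850; poverty gap index (FGT₁) = 0.220000.
Reduction = 0.365000 − 0.220000 = 0.1450.

0.1450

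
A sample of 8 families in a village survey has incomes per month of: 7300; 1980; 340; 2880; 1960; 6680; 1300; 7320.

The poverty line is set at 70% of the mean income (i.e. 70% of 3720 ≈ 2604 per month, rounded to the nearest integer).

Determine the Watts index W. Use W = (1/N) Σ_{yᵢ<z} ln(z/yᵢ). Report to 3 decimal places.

0.411

Incomes under z: 340, 1300, 1960, 1980 (q = 4 of N = 8).
Log shortfalls: ln(2604/340) = 2.0359; ln(2604/1300) = 0.6947; ln(2604/1960) = 0.2841; ln(2604/1980) = 0.2740.
W = 3.288599 / 8 = 0.411.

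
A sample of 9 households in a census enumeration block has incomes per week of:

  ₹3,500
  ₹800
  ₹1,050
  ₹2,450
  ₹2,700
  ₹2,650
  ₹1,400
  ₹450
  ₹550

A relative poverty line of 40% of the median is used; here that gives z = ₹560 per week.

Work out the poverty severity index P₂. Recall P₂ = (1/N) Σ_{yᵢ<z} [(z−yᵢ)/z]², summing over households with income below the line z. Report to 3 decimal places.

0.004

Poor units: ₹450, ₹550 (q = 2 of N = 9).
Shortfall ratios: (560−450)/560 = 0.1964; (560−550)/560 = 0.0179.
Squared: 0.0386; 0.0003.
Sum = 0.038903; P₂ = 0.038903 / 9 = 0.004.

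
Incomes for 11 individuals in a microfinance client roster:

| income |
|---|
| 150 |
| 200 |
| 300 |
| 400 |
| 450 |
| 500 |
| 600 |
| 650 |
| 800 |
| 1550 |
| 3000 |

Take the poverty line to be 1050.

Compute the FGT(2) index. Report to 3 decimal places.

0.297

Incomes under z: 150, 200, 300, 400, 450, 500, 600, 650, 800 (q = 9 of N = 11).
Relative gaps: (1050−150)/1050 = 0.8571; (1050−200)/1050 = 0.8095; (1050−300)/1050 = 0.7143; (1050−400)/1050 = 0.6190; (1050−450)/1050 = 0.5714; (1050−500)/1050 = 0.5238; (1050−600)/1050 = 0.4286; (1050−650)/1050 = 0.3810; (1050−800)/1050 = 0.2381.
Squared: 0.7347; 0.6553; 0.5102; 0.3832; 0.3265; 0.2744; 0.1837; 0.1451; 0.0567.
Sum = 3.269841; P₂ = 3.269841 / 11 = 0.297.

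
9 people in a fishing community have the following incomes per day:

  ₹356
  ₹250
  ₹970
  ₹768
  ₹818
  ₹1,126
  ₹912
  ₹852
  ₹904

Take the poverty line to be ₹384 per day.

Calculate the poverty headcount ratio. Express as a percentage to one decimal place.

2 of the 9 people have income below ₹384.
H = 2/9 = 22.2%.

22.2%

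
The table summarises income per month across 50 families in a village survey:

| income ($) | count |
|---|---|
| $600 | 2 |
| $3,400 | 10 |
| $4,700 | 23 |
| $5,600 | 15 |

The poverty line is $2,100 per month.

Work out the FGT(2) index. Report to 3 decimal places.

Below the line: 2×$600 (q = 2 of N = 50).
Gap ratios (z−y)/z: (2100−600)/2100 = 0.7143 (×2).
Squared: 0.5102 (×2).
Sum = 1.020408; P₂ = 1.020408 / 50 = 0.020.

0.020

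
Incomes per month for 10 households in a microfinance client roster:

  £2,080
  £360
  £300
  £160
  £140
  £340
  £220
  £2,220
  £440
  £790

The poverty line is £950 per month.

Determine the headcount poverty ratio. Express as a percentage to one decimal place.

8 of the 10 households have income below £950.
H = 8/10 = 80.0%.

80.0%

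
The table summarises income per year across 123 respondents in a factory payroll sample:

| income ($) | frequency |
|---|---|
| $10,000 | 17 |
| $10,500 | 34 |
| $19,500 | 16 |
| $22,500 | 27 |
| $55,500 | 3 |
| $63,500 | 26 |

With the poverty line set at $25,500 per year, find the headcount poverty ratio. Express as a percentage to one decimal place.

94 of the 123 respondents have income below $25,500.
H = 94/123 = 76.4%.

76.4%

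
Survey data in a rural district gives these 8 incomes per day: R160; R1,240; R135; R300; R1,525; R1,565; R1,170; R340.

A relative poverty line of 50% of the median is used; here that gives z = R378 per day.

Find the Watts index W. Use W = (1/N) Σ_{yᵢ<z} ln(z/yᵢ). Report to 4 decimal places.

Incomes under z: R135, R160, R300, R340 (q = 4 of N = 8).
Log shortfalls: ln(378/135) = 1.0296; ln(378/160) = 0.8597; ln(378/300) = 0.2311; ln(378/340) = 0.1059.
W = 2.226400 / 8 = 0.2783.

0.2783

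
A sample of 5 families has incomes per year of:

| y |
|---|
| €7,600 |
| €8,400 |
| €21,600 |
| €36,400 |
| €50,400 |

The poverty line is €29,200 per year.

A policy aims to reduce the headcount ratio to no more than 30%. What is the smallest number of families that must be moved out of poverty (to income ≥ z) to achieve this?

2

Currently q = 3 of N = 5 are below the line (H = 0.600).
A headcount ratio of at most 30% allows at most ⌊0.30 × 5⌋ = 1 poor families.
So at least 3 − 1 = 2 must be lifted.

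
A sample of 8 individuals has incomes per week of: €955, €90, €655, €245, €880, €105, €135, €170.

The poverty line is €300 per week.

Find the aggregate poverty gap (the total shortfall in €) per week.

Below the line: €90, €105, €135, €170, €245 (q = 5 of N = 8).
Individual gaps: 300−90 = 210; 300−105 = 195; 300−135 = 165; 300−170 = 130; 300−245 = 55.
Aggregate gap = €755.

€755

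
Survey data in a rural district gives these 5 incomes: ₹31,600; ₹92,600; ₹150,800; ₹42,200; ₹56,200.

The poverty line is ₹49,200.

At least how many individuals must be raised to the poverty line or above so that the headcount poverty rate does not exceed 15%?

2

2 of the 5 individuals are poor, so H = 2/5 = 0.400.
A headcount ratio of at most 15% allows at most ⌊0.15 × 5⌋ = 0 poor individuals.
So at least 2 − 0 = 2 must be lifted.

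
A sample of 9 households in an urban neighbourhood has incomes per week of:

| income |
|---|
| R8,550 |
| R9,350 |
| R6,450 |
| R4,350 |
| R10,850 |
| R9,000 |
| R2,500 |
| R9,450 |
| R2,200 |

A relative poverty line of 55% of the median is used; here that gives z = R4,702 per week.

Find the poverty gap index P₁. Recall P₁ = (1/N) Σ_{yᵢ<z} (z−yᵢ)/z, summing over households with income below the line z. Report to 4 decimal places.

Poor units: R2,200, R2,500, R4,350 (q = 3 of N = 9).
Relative gaps: (4702−2200)/4702 = 0.5321; (4702−2500)/4702 = 0.4683; (4702−4350)/4702 = 0.0749.
Sum of shortfalls = 1.075287; P₁ averages over all N: 1.075287 / 9 = 0.1195.

0.1195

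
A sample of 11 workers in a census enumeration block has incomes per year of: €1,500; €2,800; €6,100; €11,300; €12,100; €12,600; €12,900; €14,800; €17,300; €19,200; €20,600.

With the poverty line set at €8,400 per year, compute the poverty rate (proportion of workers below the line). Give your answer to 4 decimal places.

3 of the 11 workers have income below €8,400.
H = 3/11 = 0.2727.

0.2727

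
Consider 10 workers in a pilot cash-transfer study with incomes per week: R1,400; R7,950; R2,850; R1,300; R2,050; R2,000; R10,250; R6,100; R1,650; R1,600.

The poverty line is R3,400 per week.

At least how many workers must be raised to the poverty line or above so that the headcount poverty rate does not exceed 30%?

Currently q = 7 of N = 10 are below the line (H = 0.700).
A headcount ratio of at most 30% allows at most ⌊0.30 × 10⌋ = 3 poor workers.
So at least 7 − 3 = 4 must be lifted.

4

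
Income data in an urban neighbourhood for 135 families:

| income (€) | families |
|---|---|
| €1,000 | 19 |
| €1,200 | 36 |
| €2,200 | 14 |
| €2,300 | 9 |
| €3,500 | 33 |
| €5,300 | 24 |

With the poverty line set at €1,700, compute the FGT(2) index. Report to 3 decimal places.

Below z: 19×€1,000, 36×€1,200 (q = 55 of N = 135).
Relative gaps: (1700−1000)/1700 = 0.4118 (×19); (1700−1200)/1700 = 0.2941 (×36).
Squared: 0.1696 (×19); 0.0865 (×36).
Sum = 6.335640; P₂ = 6.335640 / 135 = 0.047.

0.047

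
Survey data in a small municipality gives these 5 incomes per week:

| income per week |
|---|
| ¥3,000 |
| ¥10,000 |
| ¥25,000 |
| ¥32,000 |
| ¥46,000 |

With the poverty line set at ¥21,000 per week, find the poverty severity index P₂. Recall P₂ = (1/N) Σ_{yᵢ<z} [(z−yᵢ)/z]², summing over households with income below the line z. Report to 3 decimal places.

Incomes under z: ¥3,000, ¥10,000 (q = 2 of N = 5).
Gap ratios (z−y)/z: (21000−3000)/21000 = 0.8571; (21000−10000)/21000 = 0.5238.
Squared: 0.7347; 0.2744.
Sum = 1.009070; P₂ = 1.009070 / 5 = 0.202.

0.202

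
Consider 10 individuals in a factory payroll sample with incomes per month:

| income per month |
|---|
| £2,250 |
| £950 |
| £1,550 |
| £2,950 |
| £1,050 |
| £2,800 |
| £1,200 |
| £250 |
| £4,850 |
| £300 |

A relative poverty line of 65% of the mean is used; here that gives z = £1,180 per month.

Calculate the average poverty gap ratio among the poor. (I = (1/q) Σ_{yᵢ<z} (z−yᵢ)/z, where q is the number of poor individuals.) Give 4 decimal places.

Poor units: £250, £300, £950, £1,050 (q = 4 of N = 10).
Shortfall ratios (z−y)/z: 0.7881, 0.7458, 0.1949, 0.1102; sum = 1.838983.
The income-gap ratio divides by q (the poor only): 1.838983 / 4 = 0.4597.

0.4597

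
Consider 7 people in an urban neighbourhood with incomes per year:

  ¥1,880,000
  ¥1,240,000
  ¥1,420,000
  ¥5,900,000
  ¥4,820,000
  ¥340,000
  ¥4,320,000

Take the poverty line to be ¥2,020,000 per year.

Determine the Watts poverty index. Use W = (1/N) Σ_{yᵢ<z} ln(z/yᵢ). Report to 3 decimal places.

Below the line: ¥340,000, ¥1,240,000, ¥1,420,000, ¥1,880,000 (q = 4 of N = 7).
Log shortfalls: ln(2020000/340000) = 1.7819; ln(2020000/1240000) = 0.4880; ln(2020000/1420000) = 0.3524; ln(2020000/1880000) = 0.0718.
W = 2.694160 / 7 = 0.385.

0.385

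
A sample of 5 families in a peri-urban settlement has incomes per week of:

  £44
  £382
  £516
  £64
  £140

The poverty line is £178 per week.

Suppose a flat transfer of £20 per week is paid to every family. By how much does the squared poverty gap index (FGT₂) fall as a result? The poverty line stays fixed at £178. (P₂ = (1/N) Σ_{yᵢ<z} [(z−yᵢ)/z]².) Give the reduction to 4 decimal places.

Before: below the line — £44, £64, £140; squared poverty gap index (FGT₂) = 0.204494.
After the £20 transfer: below the line — £64, £84, £160; squared poverty gap index (FGT₂) = 0.139856.
Reduction = 0.204494 − 0.139856 = 0.0646.

0.0646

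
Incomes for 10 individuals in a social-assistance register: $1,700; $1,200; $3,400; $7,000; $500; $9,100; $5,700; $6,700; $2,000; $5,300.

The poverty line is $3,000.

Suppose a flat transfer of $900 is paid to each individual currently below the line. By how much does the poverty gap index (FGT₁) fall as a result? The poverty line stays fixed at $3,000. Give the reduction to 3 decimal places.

0.120

Before: below the line — $500, $1,200, $1,700, $2,000; poverty gap index (FGT₁) = 0.22000.
After the $900 transfer: below the line — $1,400, $2,100, $2,600, $2,900; poverty gap index (FGT₁) = 0.10000.
Reduction = 0.22000 − 0.10000 = 0.120.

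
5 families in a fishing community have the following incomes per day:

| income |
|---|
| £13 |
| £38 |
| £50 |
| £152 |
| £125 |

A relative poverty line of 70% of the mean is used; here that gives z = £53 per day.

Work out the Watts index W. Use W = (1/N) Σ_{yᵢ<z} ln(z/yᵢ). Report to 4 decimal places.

Poor units: £13, £38, £50 (q = 3 of N = 5).
Log gaps: ln(53/13) = 1.4053; ln(53/38) = 0.3327; ln(53/50) = 0.0583.
W = 1.796317 / 5 = 0.3593.

0.3593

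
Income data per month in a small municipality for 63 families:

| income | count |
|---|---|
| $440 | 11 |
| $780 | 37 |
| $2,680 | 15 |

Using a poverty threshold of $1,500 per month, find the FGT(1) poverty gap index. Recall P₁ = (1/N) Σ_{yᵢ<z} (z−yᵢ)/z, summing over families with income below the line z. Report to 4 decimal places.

Below the line: 11×$440, 37×$780 (q = 48 of N = 63).
Gap ratios (z−y)/z: (1500−440)/1500 = 0.7067 (×11); (1500−780)/1500 = 0.4800 (×37).
Σ = 25.533333. Dividing by the full population N = 63 gives P₁ = 0.4053.

0.4053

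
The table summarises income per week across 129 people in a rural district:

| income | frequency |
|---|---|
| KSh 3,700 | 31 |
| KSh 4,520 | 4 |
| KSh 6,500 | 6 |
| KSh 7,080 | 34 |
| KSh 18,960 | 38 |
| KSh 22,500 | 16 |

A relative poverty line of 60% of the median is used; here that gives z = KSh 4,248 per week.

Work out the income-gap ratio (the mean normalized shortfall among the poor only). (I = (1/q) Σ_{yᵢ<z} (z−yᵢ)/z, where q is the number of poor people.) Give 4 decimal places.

Incomes under z: 31×KSh 3,700 (q = 31 of N = 129).
Relative gaps: 0.1290 (×31); sum = 3.999058.
The income-gap ratio divides by q (the poor only): 3.999058 / 31 = 0.1290.

0.1290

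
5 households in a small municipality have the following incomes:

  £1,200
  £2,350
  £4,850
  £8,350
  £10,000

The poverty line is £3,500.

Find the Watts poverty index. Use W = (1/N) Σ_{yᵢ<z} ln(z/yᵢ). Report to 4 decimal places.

Below z: £1,200, £2,350 (q = 2 of N = 5).
ln(z/y) terms: ln(3500/1200) = 1.0704; ln(3500/2350) = 0.3983.
W = 1.468789 / 5 = 0.2938.

0.2938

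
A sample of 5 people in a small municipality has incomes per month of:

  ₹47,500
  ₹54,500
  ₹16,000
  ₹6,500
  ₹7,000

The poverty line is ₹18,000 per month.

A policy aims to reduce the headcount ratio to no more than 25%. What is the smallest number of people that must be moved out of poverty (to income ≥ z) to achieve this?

2

3 of the 5 people are poor, so H = 3/5 = 0.600.
A headcount ratio of at most 25% allows at most ⌊0.25 × 5⌋ = 1 poor people.
So at least 3 − 1 = 2 must be lifted.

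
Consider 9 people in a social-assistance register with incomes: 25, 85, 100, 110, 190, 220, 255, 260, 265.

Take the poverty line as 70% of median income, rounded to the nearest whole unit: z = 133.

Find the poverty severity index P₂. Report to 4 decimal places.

Incomes under z: 25, 85, 100, 110 (q = 4 of N = 9).
Gap ratios (z−y)/z: (133−25)/133 = 0.8120; (133−85)/133 = 0.3609; (133−100)/133 = 0.2481; (133−110)/133 = 0.1729.
Squared: 0.6594; 0.1303; 0.0616; 0.0299.
Sum = 0.881113; P₂ = 0.881113 / 9 = 0.0979.

0.0979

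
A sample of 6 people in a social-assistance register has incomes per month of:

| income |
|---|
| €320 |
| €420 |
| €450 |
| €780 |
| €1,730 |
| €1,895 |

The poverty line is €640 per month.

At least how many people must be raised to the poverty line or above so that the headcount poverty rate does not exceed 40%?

3 of the 6 people are poor, so H = 3/6 = 0.500.
A headcount ratio of at most 40% allows at most ⌊0.40 × 6⌋ = 2 poor people.
So at least 3 − 2 = 1 must be lifted.

1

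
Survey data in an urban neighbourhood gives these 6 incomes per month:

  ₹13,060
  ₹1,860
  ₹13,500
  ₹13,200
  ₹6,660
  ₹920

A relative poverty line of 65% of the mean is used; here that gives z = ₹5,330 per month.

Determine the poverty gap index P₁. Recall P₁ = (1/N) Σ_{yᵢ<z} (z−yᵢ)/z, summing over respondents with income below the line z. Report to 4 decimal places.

0.2464

Below z: ₹920, ₹1,860 (q = 2 of N = 6).
Shortfall ratios: (5330−920)/5330 = 0.8274; (5330−1860)/5330 = 0.6510.
Σ = 1.478424. Dividing by the full population N = 6 gives P₁ = 0.2464.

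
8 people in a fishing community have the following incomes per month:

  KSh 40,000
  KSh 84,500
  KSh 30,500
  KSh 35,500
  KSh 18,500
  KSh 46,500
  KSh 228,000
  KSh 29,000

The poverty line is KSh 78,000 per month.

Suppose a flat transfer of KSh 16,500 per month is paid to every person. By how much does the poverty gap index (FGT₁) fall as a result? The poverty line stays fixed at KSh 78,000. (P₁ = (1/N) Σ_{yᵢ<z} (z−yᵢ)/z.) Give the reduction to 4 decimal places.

Before: below the line — KSh 18,500, KSh 29,000, KSh 30,500, KSh 35,500, KSh 40,000, KSh 46,500; poverty gap index (FGT₁) = 0.429487.
After the KSh 16,500 transfer: below the line — KSh 35,000, KSh 45,500, KSh 47,000, KSh 52,000, KSh 56,500, KSh 63,000; poverty gap index (FGT₁) = 0.270833.
Reduction = 0.429487 − 0.270833 = 0.1587.

0.1587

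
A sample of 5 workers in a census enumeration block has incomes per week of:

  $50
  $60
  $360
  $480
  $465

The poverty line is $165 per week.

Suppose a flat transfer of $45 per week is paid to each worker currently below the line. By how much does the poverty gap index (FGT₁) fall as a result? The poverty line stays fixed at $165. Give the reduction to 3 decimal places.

Before: below the line — $50, $60; poverty gap index (FGT₁) = 0.26667.
After the $45 transfer: below the line — $95, $105; poverty gap index (FGT₁) = 0.15758.
Reduction = 0.26667 − 0.15758 = 0.109.

0.109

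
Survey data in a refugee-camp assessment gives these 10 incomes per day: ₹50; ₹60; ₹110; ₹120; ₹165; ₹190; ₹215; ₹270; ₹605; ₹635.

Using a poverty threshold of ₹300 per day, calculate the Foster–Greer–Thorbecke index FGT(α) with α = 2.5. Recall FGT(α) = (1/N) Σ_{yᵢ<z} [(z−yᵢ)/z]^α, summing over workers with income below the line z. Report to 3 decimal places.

Incomes under z: ₹50, ₹60, ₹110, ₹120, ₹165, ₹190, ₹215, ₹270 (q = 8 of N = 10).
Normalized shortfalls: (300−50)/300 = 0.8333; (300−60)/300 = 0.8000; (300−110)/300 = 0.6333; (300−120)/300 = 0.6000; (300−165)/300 = 0.4500; (300−190)/300 = 0.3667; (300−215)/300 = 0.2833; (300−270)/300 = 0.1000.
Raised to α = 2.5: 0.63394; 0.57243; 0.31921; 0.27885; 0.13584; 0.08141; 0.04273; 0.00316.
Sum = 2.067584; FGT(2.5) = 2.067584 / 10 = 0.207.

0.207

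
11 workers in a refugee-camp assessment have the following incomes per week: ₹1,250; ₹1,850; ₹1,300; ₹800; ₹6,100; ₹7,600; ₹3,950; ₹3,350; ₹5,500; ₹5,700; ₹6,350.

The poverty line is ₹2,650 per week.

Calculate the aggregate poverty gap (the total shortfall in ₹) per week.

Poor units: ₹800, ₹1,250, ₹1,300, ₹1,850 (q = 4 of N = 11).
Individual gaps: 2650−800 = 1850; 2650−1250 = 1400; 2650−1300 = 1350; 2650−1850 = 800.
Aggregate gap = ₹5,400.

₹5,400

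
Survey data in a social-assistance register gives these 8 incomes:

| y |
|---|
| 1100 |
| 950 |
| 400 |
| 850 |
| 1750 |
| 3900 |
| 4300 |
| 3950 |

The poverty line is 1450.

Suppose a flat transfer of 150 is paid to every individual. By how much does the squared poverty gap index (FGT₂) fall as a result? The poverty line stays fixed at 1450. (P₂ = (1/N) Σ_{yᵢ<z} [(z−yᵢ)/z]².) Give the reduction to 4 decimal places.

Before: below the line — 400, 850, 950, 1100; squared poverty gap index (FGT₂) = 0.109096.
After the 150 transfer: below the line — 550, 1000, 1100, 1250; squared poverty gap index (FGT₂) = 0.069857.
Reduction = 0.109096 − 0.069857 = 0.0392.

0.0392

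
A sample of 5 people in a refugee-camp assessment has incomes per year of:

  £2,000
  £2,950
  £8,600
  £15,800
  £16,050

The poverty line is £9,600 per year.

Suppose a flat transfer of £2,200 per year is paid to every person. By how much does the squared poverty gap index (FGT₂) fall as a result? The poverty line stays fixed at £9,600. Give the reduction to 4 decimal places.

Before: below the line — £2,000, £2,950, £8,600; squared poverty gap index (FGT₂) = 0.223486.
After the £2,200 transfer: below the line — £4,200, £5,150; squared poverty gap index (FGT₂) = 0.106255.
Reduction = 0.223486 − 0.106255 = 0.1172.

0.1172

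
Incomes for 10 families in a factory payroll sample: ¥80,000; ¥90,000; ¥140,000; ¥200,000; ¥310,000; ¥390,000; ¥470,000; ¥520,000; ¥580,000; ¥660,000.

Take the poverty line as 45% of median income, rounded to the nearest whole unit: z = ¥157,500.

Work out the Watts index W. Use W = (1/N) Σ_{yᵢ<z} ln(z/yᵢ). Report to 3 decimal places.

0.135

Incomes under z: ¥80,000, ¥90,000, ¥140,000 (q = 3 of N = 10).
ln(z/y) terms: ln(157500/80000) = 0.6774; ln(157500/90000) = 0.5596; ln(157500/140000) = 0.1178.
W = 1.354798 / 10 = 0.135.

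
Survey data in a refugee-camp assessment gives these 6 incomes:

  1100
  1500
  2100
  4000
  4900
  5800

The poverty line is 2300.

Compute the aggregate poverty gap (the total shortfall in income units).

2200

Poor units: 1100, 1500, 2100 (q = 3 of N = 6).
Individual gaps: 2300−1100 = 1200; 2300−1500 = 800; 2300−2100 = 200.
Aggregate gap = 2200.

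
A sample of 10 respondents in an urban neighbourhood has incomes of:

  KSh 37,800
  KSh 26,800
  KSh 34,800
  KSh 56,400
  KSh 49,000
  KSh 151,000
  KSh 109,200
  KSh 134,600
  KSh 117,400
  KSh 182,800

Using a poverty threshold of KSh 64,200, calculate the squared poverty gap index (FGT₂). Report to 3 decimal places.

Incomes under z: KSh 26,800, KSh 34,800, KSh 37,800, KSh 49,000, KSh 56,400 (q = 5 of N = 10).
Relative gaps: (64200−26800)/64200 = 0.5826; (64200−34800)/64200 = 0.4579; (64200−37800)/64200 = 0.4112; (64200−49000)/64200 = 0.2368; (64200−56400)/64200 = 0.1215.
Squared: 0.3394; 0.2097; 0.1691; 0.0561; 0.0148.
Sum = 0.788997; P₂ = 0.788997 / 10 = 0.079.

0.079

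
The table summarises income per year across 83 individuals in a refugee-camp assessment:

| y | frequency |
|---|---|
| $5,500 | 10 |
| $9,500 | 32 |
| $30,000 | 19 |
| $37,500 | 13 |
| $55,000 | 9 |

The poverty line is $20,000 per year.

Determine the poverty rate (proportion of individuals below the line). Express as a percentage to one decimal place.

42 of the 83 individuals have income below $20,000.
H = 42/83 = 50.6%.

50.6%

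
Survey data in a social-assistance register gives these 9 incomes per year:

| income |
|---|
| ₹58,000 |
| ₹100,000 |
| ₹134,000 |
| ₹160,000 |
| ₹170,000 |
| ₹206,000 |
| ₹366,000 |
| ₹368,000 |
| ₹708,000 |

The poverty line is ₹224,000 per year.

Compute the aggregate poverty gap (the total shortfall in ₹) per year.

Incomes under z: ₹58,000, ₹100,000, ₹134,000, ₹160,000, ₹170,000, ₹206,000 (q = 6 of N = 9).
Individual gaps: 224000−58000 = 166000; 224000−100000 = 124000; 224000−134000 = 90000; 224000−160000 = 64000; 224000−170000 = 54000; 224000−206000 = 18000.
Aggregate gap = ₹516,000.

₹516,000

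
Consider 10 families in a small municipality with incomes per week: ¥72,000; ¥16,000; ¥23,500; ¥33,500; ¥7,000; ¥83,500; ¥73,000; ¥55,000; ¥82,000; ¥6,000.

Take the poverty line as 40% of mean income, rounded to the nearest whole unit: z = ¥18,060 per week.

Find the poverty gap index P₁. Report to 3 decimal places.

Below z: ¥6,000, ¥7,000, ¥16,000 (q = 3 of N = 10).
Normalized shortfalls: (18060−6000)/18060 = 0.6678; (18060−7000)/18060 = 0.6124; (18060−16000)/18060 = 0.1141.
Σ = 1.394241. Dividing by the full population N = 10 gives P₁ = 0.139.

0.139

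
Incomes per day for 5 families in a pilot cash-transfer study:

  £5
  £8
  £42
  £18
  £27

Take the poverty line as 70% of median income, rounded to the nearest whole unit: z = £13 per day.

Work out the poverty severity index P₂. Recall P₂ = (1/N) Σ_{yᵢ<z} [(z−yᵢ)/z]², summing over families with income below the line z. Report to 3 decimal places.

Incomes under z: £5, £8 (q = 2 of N = 5).
Relative gaps: (13−5)/13 = 0.6154; (13−8)/13 = 0.3846.
Squared: 0.3787; 0.1479.
Sum = 0.526627; P₂ = 0.526627 / 5 = 0.105.

0.105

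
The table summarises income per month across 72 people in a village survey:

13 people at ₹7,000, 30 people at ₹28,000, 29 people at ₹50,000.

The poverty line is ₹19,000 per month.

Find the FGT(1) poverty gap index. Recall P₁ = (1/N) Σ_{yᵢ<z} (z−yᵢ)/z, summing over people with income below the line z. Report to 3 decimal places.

Poor units: 13×₹7,000 (q = 13 of N = 72).
Relative gaps: (19000−7000)/19000 = 0.6316 (×13).
Sum of shortfalls = 8.210526; P₁ averages over all N: 8.210526 / 72 = 0.114.

0.114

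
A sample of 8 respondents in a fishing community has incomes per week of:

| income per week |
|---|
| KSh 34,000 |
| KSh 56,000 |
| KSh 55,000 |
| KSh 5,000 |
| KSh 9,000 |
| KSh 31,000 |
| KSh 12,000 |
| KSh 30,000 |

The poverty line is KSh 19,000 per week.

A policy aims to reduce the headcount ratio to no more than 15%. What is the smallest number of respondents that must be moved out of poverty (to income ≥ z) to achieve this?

Currently q = 3 of N = 8 are below the line (H = 0.375).
A headcount ratio of at most 15% allows at most ⌊0.15 × 8⌋ = 1 poor respondents.
So at least 3 − 1 = 2 must be lifted.

2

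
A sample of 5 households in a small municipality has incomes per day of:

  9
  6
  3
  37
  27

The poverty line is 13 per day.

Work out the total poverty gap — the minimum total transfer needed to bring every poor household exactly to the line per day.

Below z: 3, 6, 9 (q = 3 of N = 5).
Individual gaps: 13−3 = 10; 13−6 = 7; 13−9 = 4.
Aggregate gap = 21.

21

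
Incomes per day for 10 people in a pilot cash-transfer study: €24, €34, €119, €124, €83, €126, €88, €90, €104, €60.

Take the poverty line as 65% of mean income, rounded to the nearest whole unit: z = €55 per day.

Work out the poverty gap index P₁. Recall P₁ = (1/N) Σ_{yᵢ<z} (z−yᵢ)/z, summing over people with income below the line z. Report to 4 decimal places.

0.0945

Poor units: €24, €34 (q = 2 of N = 10).
Gap ratios (z−y)/z: (55−24)/55 = 0.5636; (55−34)/55 = 0.3818.
Σ = 0.945455. Dividing by the full population N = 10 gives P₁ = 0.0945.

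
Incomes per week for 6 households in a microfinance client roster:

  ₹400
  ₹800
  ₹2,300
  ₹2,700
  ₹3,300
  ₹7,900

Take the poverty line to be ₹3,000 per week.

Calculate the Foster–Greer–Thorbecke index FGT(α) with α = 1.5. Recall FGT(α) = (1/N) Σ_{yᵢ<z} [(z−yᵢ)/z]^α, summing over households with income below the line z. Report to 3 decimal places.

0.263

Below the line: ₹400, ₹800, ₹2,300, ₹2,700 (q = 4 of N = 6).
Normalized shortfalls: (3000−400)/3000 = 0.8667; (3000−800)/3000 = 0.7333; (3000−2300)/3000 = 0.2333; (3000−2700)/3000 = 0.1000.
Raised to α = 1.5: 0.80682; 0.62799; 0.11271; 0.03162.
Sum = 1.579145; FGT(1.5) = 1.579145 / 6 = 0.263.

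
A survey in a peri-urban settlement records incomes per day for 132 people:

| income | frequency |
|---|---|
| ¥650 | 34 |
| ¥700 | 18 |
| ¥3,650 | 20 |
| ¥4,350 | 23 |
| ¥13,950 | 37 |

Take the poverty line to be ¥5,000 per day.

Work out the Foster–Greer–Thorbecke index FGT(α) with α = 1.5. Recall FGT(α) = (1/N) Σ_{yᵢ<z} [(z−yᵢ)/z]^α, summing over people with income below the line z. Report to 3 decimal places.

Incomes under z: 34×¥650, 18×¥700, 20×¥3,650, 23×¥4,350 (q = 95 of N = 132).
Gap ratios (z−y)/z: (5000−650)/5000 = 0.8700 (×34); (5000−700)/5000 = 0.8600 (×18); (5000−3650)/5000 = 0.2700 (×20); (5000−4350)/5000 = 0.1300 (×23).
Raised to α = 1.5: 0.81148 (×34); 0.79753 (×18); 0.14030 (×20); 0.04687 (×23).
Sum = 45.829931; FGT(1.5) = 45.829931 / 132 = 0.347.

0.347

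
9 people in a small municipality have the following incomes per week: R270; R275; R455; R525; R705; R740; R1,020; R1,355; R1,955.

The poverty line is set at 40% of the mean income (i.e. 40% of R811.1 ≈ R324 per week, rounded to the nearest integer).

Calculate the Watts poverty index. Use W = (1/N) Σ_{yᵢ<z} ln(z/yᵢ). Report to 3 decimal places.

0.038

Poor units: R270, R275 (q = 2 of N = 9).
Log shortfalls: ln(324/270) = 0.1823; ln(324/275) = 0.1640.
W = 0.346294 / 9 = 0.038.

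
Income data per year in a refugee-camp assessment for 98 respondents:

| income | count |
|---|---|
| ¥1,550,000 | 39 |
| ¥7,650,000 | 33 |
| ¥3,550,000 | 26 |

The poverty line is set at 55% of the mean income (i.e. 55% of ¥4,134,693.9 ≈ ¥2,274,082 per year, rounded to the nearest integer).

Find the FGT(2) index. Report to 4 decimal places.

Incomes under z: 39×¥1,550,000 (q = 39 of N = 98).
Normalized shortfalls: (2274082−1550000)/2274082 = 0.3184 (×39).
Squared: 0.1014 (×39).
Sum = 3.953920; P₂ = 3.953920 / 98 = 0.0403.

0.0403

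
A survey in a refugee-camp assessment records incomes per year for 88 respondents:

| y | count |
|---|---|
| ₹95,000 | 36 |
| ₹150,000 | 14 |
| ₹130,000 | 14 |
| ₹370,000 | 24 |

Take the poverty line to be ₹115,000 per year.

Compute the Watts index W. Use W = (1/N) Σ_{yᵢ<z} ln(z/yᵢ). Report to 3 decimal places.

0.078

Below z: 36×₹95,000 (q = 36 of N = 88).
Log gaps: ln(115000/95000) = 0.1911 (×36).
W = 6.877989 / 88 = 0.078.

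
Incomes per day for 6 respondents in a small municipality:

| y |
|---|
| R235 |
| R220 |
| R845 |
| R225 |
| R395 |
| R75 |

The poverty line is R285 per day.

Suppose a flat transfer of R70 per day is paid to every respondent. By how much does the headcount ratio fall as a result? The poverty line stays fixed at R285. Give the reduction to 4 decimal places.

Before: below the line — R75, R220, R225, R235; headcount ratio = 0.666667.
After the R70 transfer: below the line — R145; headcount ratio = 0.166667.
Reduction = 0.666667 − 0.166667 = 0.5000.

0.5000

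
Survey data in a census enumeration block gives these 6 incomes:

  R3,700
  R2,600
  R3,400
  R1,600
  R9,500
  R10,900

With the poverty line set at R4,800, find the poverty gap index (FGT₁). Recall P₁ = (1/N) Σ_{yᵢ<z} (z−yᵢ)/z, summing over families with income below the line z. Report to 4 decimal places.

0.2743

Below z: R1,600, R2,600, R3,400, R3,700 (q = 4 of N = 6).
Normalized shortfalls: (4800−1600)/4800 = 0.6667; (4800−2600)/4800 = 0.4583; (4800−3400)/4800 = 0.2917; (4800−3700)/4800 = 0.2292.
Σ = 1.645833. Dividing by the full population N = 6 gives P₁ = 0.2743.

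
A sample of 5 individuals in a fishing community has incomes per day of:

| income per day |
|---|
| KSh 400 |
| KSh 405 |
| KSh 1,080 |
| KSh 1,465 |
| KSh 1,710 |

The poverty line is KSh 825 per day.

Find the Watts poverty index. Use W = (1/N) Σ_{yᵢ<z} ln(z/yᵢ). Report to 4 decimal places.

0.2871

Below z: KSh 400, KSh 405 (q = 2 of N = 5).
Log shortfalls: ln(825/400) = 0.7239; ln(825/405) = 0.7115.
W = 1.435415 / 5 = 0.2871.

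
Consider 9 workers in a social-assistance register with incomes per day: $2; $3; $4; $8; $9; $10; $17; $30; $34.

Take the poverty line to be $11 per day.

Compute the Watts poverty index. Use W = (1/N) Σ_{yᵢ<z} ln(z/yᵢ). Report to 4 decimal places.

0.5145

Poor units: $2, $3, $4, $8, $9, $10 (q = 6 of N = 9).
ln(z/y) terms: ln(11/2) = 1.7047; ln(11/3) = 1.2993; ln(11/4) = 1.0116; ln(11/8) = 0.3185; ln(11/9) = 0.2007; ln(11/10) = 0.0953.
W = 4.630067 / 9 = 0.5145.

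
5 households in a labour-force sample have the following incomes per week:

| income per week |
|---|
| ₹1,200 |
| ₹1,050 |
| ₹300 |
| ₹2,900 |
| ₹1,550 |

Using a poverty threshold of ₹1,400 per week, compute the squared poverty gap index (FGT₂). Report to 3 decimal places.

Below the line: ₹300, ₹1,050, ₹1,200 (q = 3 of N = 5).
Relative gaps: (1400−300)/1400 = 0.7857; (1400−1050)/1400 = 0.2500; (1400−1200)/1400 = 0.1429.
Squared: 0.6173; 0.0625; 0.0204.
Sum = 0.700255; P₂ = 0.700255 / 5 = 0.140.

0.140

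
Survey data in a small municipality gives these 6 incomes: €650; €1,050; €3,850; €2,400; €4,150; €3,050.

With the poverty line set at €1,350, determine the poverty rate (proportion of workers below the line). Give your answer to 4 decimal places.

2 of the 6 workers have income below €1,350.
H = 2/6 = 0.3333.

0.3333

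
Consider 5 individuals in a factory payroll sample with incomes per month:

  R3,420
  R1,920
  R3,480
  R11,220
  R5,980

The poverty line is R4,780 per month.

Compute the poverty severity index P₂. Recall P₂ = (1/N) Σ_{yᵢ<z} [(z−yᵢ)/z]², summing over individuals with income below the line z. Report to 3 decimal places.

0.103

Poor units: R1,920, R3,420, R3,480 (q = 3 of N = 5).
Relative gaps: (4780−1920)/4780 = 0.5983; (4780−3420)/4780 = 0.2845; (4780−3480)/4780 = 0.2720.
Squared: 0.3580; 0.0810; 0.0740.
Sum = 0.512911; P₂ = 0.512911 / 5 = 0.103.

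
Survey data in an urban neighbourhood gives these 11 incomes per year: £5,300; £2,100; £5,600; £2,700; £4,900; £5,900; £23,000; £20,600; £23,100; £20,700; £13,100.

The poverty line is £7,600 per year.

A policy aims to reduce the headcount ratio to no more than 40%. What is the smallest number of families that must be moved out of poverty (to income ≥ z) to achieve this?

Currently q = 6 of N = 11 are below the line (H = 0.545).
A headcount ratio of at most 40% allows at most ⌊0.40 × 11⌋ = 4 poor families.
So at least 6 − 4 = 2 must be lifted.

2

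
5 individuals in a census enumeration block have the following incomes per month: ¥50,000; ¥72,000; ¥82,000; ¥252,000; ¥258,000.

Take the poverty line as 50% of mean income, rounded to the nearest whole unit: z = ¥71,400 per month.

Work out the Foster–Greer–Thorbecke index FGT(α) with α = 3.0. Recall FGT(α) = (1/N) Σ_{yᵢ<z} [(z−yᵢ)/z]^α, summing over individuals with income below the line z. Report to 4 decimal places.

Incomes under z: ¥50,000 (q = 1 of N = 5).
Shortfall ratios: (71400−50000)/71400 = 0.2997.
Raised to α = 3.0: 0.02692.
Sum = 0.026924; FGT(3.0) = 0.026924 / 5 = 0.0054.

0.0054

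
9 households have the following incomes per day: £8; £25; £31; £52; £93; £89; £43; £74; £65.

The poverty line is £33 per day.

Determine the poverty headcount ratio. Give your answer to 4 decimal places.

0.3333

3 of the 9 households have income below £33.
H = 3/9 = 0.3333.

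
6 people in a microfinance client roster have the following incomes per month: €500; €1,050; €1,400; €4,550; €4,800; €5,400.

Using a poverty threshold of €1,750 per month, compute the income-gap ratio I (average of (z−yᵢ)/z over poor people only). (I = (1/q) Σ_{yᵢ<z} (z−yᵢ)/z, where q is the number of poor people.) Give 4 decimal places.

0.4381

Below z: €500, €1,050, €1,400 (q = 3 of N = 6).
Relative gaps: 0.7143, 0.4000, 0.2000; sum = 1.314286.
I averages over the q = 3 poor units only: 1.314286 / 3 = 0.4381.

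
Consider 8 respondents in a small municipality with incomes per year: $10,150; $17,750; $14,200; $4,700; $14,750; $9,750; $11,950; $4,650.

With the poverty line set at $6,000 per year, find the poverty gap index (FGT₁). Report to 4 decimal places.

Poor units: $4,650, $4,700 (q = 2 of N = 8).
Shortfall ratios: (6000−4650)/6000 = 0.2250; (6000−4700)/6000 = 0.2167.
Σ = 0.441667. Dividing by the full population N = 8 gives P₁ = 0.0552.

0.0552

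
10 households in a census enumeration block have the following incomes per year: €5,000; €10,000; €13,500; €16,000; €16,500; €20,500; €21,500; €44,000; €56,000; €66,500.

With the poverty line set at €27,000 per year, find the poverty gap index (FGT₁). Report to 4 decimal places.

Below the line: €5,000, €10,000, €13,500, €16,000, €16,500, €20,500, €21,500 (q = 7 of N = 10).
Normalized shortfalls: (27000−5000)/27000 = 0.8148; (27000−10000)/27000 = 0.6296; (27000−13500)/27000 = 0.5000; (27000−16000)/27000 = 0.4074; (27000−16500)/27000 = 0.3889; (27000−20500)/27000 = 0.2407; (27000−21500)/27000 = 0.2037.
Sum of shortfalls = 3.185185; P₁ averages over all N: 3.185185 / 10 = 0.3185.

0.3185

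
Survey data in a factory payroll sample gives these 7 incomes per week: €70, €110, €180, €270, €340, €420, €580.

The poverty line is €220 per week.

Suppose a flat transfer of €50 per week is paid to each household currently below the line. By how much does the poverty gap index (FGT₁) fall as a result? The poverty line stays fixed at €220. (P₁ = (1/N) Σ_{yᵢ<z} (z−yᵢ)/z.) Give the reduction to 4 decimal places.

0.0909

Before: below the line — €70, €110, €180; poverty gap index (FGT₁) = 0.194805.
After the €50 transfer: below the line — €120, €160; poverty gap index (FGT₁) = 0.103896.
Reduction = 0.194805 − 0.103896 = 0.0909.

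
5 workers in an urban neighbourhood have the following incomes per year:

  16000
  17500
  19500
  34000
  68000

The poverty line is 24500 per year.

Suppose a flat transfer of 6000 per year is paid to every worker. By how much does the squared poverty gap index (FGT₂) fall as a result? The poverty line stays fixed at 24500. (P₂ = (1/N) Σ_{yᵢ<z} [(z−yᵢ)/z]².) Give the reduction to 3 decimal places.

0.046

Before: below the line — 16000, 17500, 19500; squared poverty gap index (FGT₂) = 0.04873.
After the 6000 transfer: below the line — 22000, 23500; squared poverty gap index (FGT₂) = 0.00242.
Reduction = 0.04873 − 0.00242 = 0.046.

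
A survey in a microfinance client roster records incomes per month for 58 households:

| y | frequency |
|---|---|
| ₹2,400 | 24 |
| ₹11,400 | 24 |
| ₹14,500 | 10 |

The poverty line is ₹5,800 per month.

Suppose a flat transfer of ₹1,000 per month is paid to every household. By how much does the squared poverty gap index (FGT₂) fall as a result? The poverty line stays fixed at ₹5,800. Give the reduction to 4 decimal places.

Before: below the line — 24×₹2,400; squared poverty gap index (FGT₂) = 0.142195.
After the ₹1,000 transfer: below the line — 24×₹3,400; squared poverty gap index (FGT₂) = 0.070852.
Reduction = 0.142195 − 0.070852 = 0.0713.

0.0713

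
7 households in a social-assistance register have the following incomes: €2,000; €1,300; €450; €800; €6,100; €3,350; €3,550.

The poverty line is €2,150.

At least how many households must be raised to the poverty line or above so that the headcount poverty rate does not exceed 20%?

3

Currently q = 4 of N = 7 are below the line (H = 0.571).
A headcount ratio of at most 20% allows at most ⌊0.20 × 7⌋ = 1 poor households.
So at least 4 − 1 = 3 must be lifted.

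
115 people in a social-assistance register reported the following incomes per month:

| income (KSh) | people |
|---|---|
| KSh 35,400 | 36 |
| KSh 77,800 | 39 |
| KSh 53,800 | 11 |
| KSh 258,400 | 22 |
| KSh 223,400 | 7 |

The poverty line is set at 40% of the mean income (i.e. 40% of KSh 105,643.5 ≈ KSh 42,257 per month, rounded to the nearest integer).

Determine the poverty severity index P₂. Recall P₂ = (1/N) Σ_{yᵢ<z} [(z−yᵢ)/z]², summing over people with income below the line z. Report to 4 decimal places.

0.0082

Below z: 36×KSh 35,400 (q = 36 of N = 115).
Shortfall ratios: (42257−35400)/42257 = 0.1623 (×36).
Squared: 0.0263 (×36).
Sum = 0.947924; P₂ = 0.947924 / 115 = 0.0082.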